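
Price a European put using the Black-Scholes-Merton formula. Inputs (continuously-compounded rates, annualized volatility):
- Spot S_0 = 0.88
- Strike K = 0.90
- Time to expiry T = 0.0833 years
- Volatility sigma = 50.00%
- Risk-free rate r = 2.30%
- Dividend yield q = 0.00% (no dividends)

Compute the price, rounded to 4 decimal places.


Answer: Price = 0.0608

Derivation:
d1 = (ln(S/K) + (r - q + 0.5*sigma^2) * T) / (sigma * sqrt(T)) = -0.07029691
d2 = d1 - sigma * sqrt(T) = -0.21460561
exp(-rT) = 0.99808593; exp(-qT) = 1.00000000
P = K * exp(-rT) * N(-d2) - S_0 * exp(-qT) * N(-d1)
N(-d1) = 0.52802133; N(-d2) = 0.58496259
P = 0.9000 * 0.99808593 * 0.58496259 - 0.8800 * 1.00000000 * 0.52802133 = 0.0608


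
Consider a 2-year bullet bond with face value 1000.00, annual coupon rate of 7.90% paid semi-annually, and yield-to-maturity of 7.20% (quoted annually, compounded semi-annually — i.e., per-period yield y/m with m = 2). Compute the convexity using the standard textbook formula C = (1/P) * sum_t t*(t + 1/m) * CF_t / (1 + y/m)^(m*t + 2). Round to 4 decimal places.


Answer: Convexity = 4.3169

Derivation:
Coupon per period c = face * coupon_rate / m = 39.500000
Periods per year m = 2; per-period yield y/m = 0.036000
Number of cashflows N = 4
Cashflows (t years, CF_t, discount factor 1/(1+y/m)^(m*t), PV):
  t = 0.5000: CF_t = 39.500000, DF = 0.965251, PV = 38.127413
  t = 1.0000: CF_t = 39.500000, DF = 0.931709, PV = 36.802522
  t = 1.5000: CF_t = 39.500000, DF = 0.899333, PV = 35.523670
  t = 2.0000: CF_t = 1039.500000, DF = 0.868082, PV = 902.371711
Price P = sum_t PV_t = 1012.825317
Convexity numerator sum_t t*(t + 1/m) * CF_t / (1+y/m)^(m*t + 2):
  t = 0.5000: term = 17.761835
  t = 1.0000: term = 51.433885
  t = 1.5000: term = 99.293215
  t = 2.0000: term = 4203.741145
Convexity = (1/P) * sum = 4372.230081 / 1012.825317 = 4.316865


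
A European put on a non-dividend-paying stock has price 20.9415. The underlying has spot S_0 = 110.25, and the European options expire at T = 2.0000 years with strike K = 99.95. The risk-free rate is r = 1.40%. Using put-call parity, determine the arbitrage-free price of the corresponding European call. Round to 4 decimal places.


Answer: Call price = 34.0013

Derivation:
Put-call parity: C - P = S_0 * exp(-qT) - K * exp(-rT).
S_0 * exp(-qT) = 110.2500 * 1.00000000 = 110.25000000
K * exp(-rT) = 99.9500 * 0.97238837 = 97.19021726
C = P + S*exp(-qT) - K*exp(-rT)
C = 20.9415 + 110.25000000 - 97.19021726 = 34.0013


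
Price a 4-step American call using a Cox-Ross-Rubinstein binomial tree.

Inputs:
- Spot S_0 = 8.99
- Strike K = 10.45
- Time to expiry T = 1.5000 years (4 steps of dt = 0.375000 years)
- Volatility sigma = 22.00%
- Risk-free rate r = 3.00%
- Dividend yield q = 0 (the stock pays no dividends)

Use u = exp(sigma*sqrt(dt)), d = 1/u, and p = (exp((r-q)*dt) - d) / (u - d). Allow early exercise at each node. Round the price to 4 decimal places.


dt = T/N = 0.375000
u = exp(sigma*sqrt(dt)) = 1.144219; d = 1/u = 0.873959
p = (exp((r-q)*dt) - d) / (u - d) = 0.508232
Discount per step: exp(-r*dt) = 0.988813
Stock lattice S(k, i) with i counting down-moves:
  k=0: S(0,0) = 8.9900
  k=1: S(1,0) = 10.2865; S(1,1) = 7.8569
  k=2: S(2,0) = 11.7700; S(2,1) = 8.9900; S(2,2) = 6.8666
  k=3: S(3,0) = 13.4675; S(3,1) = 10.2865; S(3,2) = 7.8569; S(3,3) = 6.0011
  k=4: S(4,0) = 15.4098; S(4,1) = 11.7700; S(4,2) = 8.9900; S(4,3) = 6.8666; S(4,4) = 5.2447
Terminal payoffs V(N, i) = max(S_T - K, 0):
  V(4,0) = 4.959753; V(4,1) = 1.320033; V(4,2) = 0.000000; V(4,3) = 0.000000; V(4,4) = 0.000000
Backward induction: V(k, i) = exp(-r*dt) * [p * V(k+1, i) + (1-p) * V(k+1, i+1)]; then take max(V_cont, immediate exercise) for American.
  V(3,0) = exp(-r*dt) * [p*4.959753 + (1-p)*1.320033] = 3.134394; exercise = 3.017490; V(3,0) = max -> 3.134394
  V(3,1) = exp(-r*dt) * [p*1.320033 + (1-p)*0.000000] = 0.663378; exercise = 0.000000; V(3,1) = max -> 0.663378
  V(3,2) = exp(-r*dt) * [p*0.000000 + (1-p)*0.000000] = 0.000000; exercise = 0.000000; V(3,2) = max -> 0.000000
  V(3,3) = exp(-r*dt) * [p*0.000000 + (1-p)*0.000000] = 0.000000; exercise = 0.000000; V(3,3) = max -> 0.000000
  V(2,0) = exp(-r*dt) * [p*3.134394 + (1-p)*0.663378] = 1.897757; exercise = 1.320033; V(2,0) = max -> 1.897757
  V(2,1) = exp(-r*dt) * [p*0.663378 + (1-p)*0.000000] = 0.333378; exercise = 0.000000; V(2,1) = max -> 0.333378
  V(2,2) = exp(-r*dt) * [p*0.000000 + (1-p)*0.000000] = 0.000000; exercise = 0.000000; V(2,2) = max -> 0.000000
  V(1,0) = exp(-r*dt) * [p*1.897757 + (1-p)*0.333378] = 1.115822; exercise = 0.000000; V(1,0) = max -> 1.115822
  V(1,1) = exp(-r*dt) * [p*0.333378 + (1-p)*0.000000] = 0.167538; exercise = 0.000000; V(1,1) = max -> 0.167538
  V(0,0) = exp(-r*dt) * [p*1.115822 + (1-p)*0.167538] = 0.642220; exercise = 0.000000; V(0,0) = max -> 0.642220

Answer: Price = V(0,0) = 0.6422


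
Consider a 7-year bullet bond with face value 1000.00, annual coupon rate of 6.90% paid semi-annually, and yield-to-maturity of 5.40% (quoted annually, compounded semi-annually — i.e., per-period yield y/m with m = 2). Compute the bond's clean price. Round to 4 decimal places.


Coupon per period c = face * coupon_rate / m = 34.500000
Periods per year m = 2; per-period yield y/m = 0.027000
Number of cashflows N = 14
Cashflows (t years, CF_t, discount factor 1/(1+y/m)^(m*t), PV):
  t = 0.5000: CF_t = 34.500000, DF = 0.973710, PV = 33.592989
  t = 1.0000: CF_t = 34.500000, DF = 0.948111, PV = 32.709824
  t = 1.5000: CF_t = 34.500000, DF = 0.923185, PV = 31.849877
  t = 2.0000: CF_t = 34.500000, DF = 0.898914, PV = 31.012539
  t = 2.5000: CF_t = 34.500000, DF = 0.875282, PV = 30.197214
  t = 3.0000: CF_t = 34.500000, DF = 0.852270, PV = 29.403324
  t = 3.5000: CF_t = 34.500000, DF = 0.829864, PV = 28.630306
  t = 4.0000: CF_t = 34.500000, DF = 0.808047, PV = 27.877611
  t = 4.5000: CF_t = 34.500000, DF = 0.786803, PV = 27.144704
  t = 5.0000: CF_t = 34.500000, DF = 0.766118, PV = 26.431065
  t = 5.5000: CF_t = 34.500000, DF = 0.745976, PV = 25.736188
  t = 6.0000: CF_t = 34.500000, DF = 0.726365, PV = 25.059579
  t = 6.5000: CF_t = 34.500000, DF = 0.707268, PV = 24.400759
  t = 7.0000: CF_t = 1034.500000, DF = 0.688674, PV = 712.433421
Price P = sum_t PV_t = 1086.479399

Answer: Price = 1086.4794


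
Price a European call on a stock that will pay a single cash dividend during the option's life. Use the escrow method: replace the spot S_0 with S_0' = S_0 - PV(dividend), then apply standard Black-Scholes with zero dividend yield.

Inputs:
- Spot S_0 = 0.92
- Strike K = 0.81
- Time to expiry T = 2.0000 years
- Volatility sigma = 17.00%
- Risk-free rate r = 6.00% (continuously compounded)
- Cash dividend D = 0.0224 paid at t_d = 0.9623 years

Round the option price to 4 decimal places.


PV(D) = D * exp(-r * t_d) = 0.0224 * 0.94389722 = 0.02114330
S_0' = S_0 - PV(D) = 0.9200 - 0.02114330 = 0.89885670
d1 = (ln(S_0'/K) + (r + sigma^2/2)*T) / (sigma*sqrt(T)) = 1.05229708
d2 = d1 - sigma*sqrt(T) = 0.81188078
exp(-rT) = 0.88692044
N(d1) = 0.85366837; N(d2) = 0.79156998
C = S_0' * N(d1) - K * exp(-rT) * N(d2) = 0.89885670 * 0.85366837 - 0.8100 * 0.88692044 * 0.79156998 = 0.1987

Answer: Price = 0.1987


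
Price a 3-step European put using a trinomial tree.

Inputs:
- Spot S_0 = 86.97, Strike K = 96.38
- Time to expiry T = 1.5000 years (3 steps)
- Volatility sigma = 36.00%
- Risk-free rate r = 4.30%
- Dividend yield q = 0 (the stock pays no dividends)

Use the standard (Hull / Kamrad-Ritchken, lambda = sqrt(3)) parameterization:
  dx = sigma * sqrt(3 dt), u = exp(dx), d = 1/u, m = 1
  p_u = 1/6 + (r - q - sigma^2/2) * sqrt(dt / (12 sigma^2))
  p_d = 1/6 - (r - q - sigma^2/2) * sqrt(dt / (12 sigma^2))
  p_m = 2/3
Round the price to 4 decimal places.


Answer: Price = V(0,0) = 17.2186

Derivation:
dt = T/N = 0.500000; dx = sigma*sqrt(3*dt) = 0.440908
u = exp(dx) = 1.554118; d = 1/u = 0.643452
p_u = 0.154306, p_m = 0.666667, p_d = 0.179028
Discount per step: exp(-r*dt) = 0.978729
Stock lattice S(k, j) with j the centered position index:
  k=0: S(0,+0) = 86.9700
  k=1: S(1,-1) = 55.9610; S(1,+0) = 86.9700; S(1,+1) = 135.1616
  k=2: S(2,-2) = 36.0082; S(2,-1) = 55.9610; S(2,+0) = 86.9700; S(2,+1) = 135.1616; S(2,+2) = 210.0571
  k=3: S(3,-3) = 23.1695; S(3,-2) = 36.0082; S(3,-1) = 55.9610; S(3,+0) = 86.9700; S(3,+1) = 135.1616; S(3,+2) = 210.0571; S(3,+3) = 326.4536
Terminal payoffs V(N, j) = max(K - S_T, 0):
  V(3,-3) = 73.210453; V(3,-2) = 60.371792; V(3,-1) = 40.418997; V(3,+0) = 9.410000; V(3,+1) = 0.000000; V(3,+2) = 0.000000; V(3,+3) = 0.000000
Backward induction: V(k, j) = exp(-r*dt) * [p_u * V(k+1, j+1) + p_m * V(k+1, j) + p_d * V(k+1, j-1)]
  V(2,-2) = exp(-r*dt) * [p_u*40.418997 + p_m*60.371792 + p_d*73.210453] = 58.323892
  V(2,-1) = exp(-r*dt) * [p_u*9.410000 + p_m*40.418997 + p_d*60.371792] = 38.372291
  V(2,+0) = exp(-r*dt) * [p_u*0.000000 + p_m*9.410000 + p_d*40.418997] = 13.222093
  V(2,+1) = exp(-r*dt) * [p_u*0.000000 + p_m*0.000000 + p_d*9.410000] = 1.648816
  V(2,+2) = exp(-r*dt) * [p_u*0.000000 + p_m*0.000000 + p_d*0.000000] = 0.000000
  V(1,-1) = exp(-r*dt) * [p_u*13.222093 + p_m*38.372291 + p_d*58.323892] = 37.253727
  V(1,+0) = exp(-r*dt) * [p_u*1.648816 + p_m*13.222093 + p_d*38.372291] = 15.599819
  V(1,+1) = exp(-r*dt) * [p_u*0.000000 + p_m*1.648816 + p_d*13.222093] = 3.392598
  V(0,+0) = exp(-r*dt) * [p_u*3.392598 + p_m*15.599819 + p_d*37.253727] = 17.218611


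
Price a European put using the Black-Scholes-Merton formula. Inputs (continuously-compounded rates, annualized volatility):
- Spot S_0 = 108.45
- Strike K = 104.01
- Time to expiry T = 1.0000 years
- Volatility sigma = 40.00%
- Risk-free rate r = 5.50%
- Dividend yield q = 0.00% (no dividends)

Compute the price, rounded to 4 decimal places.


Answer: Price = 11.8664

Derivation:
d1 = (ln(S/K) + (r - q + 0.5*sigma^2) * T) / (sigma * sqrt(T)) = 0.44200547
d2 = d1 - sigma * sqrt(T) = 0.04200547
exp(-rT) = 0.94648515; exp(-qT) = 1.00000000
P = K * exp(-rT) * N(-d2) - S_0 * exp(-qT) * N(-d1)
N(-d1) = 0.32924262; N(-d2) = 0.48324717
P = 104.0100 * 0.94648515 * 0.48324717 - 108.4500 * 1.00000000 * 0.32924262 = 11.8664


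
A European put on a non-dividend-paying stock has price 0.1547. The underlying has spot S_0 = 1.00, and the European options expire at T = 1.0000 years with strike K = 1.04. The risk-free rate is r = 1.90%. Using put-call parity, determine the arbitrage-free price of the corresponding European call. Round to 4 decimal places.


Answer: Call price = 0.1343

Derivation:
Put-call parity: C - P = S_0 * exp(-qT) - K * exp(-rT).
S_0 * exp(-qT) = 1.0000 * 1.00000000 = 1.00000000
K * exp(-rT) = 1.0400 * 0.98117936 = 1.02042654
C = P + S*exp(-qT) - K*exp(-rT)
C = 0.1547 + 1.00000000 - 1.02042654 = 0.1343


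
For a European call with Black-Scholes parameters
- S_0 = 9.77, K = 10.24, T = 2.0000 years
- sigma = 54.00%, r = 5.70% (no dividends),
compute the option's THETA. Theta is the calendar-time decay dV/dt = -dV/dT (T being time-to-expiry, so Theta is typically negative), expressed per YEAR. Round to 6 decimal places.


Answer: Theta = -0.866617

Derivation:
d1 = 0.4695907218; d2 = -0.2940846019
phi(d1) = 0.3572940180; exp(-qT) = 1.0000000000; exp(-rT) = 0.8922579559
Theta = -S*exp(-qT)*phi(d1)*sigma/(2*sqrt(T)) - r*K*exp(-rT)*N(d2) + q*S*exp(-qT)*N(d1)
N(d1) = 0.6806762726; N(d2) = 0.3843466284; sqrt(T) = 1.4142135624
Term 1 = -9.7700 * 1.0000000000 * 0.3572940180 * 0.5400 / (2 * 1.4142135624) = -0.6664523062
Term 2 = -0.0570 * 10.2400 * 0.8922579559 * 0.3843466284 = -0.2001650812
Term 3 = 0 (no dividend yield, q = 0)
Theta = -0.6664523062 + (-0.2001650812) + (0.0000000000) = -0.866617


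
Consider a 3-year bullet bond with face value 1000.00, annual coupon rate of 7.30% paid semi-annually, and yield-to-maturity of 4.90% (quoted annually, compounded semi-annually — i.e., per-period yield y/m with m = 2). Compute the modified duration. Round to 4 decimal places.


Answer: Modified duration = 2.6913

Derivation:
Coupon per period c = face * coupon_rate / m = 36.500000
Periods per year m = 2; per-period yield y/m = 0.024500
Number of cashflows N = 6
Cashflows (t years, CF_t, discount factor 1/(1+y/m)^(m*t), PV):
  t = 0.5000: CF_t = 36.500000, DF = 0.976086, PV = 35.627135
  t = 1.0000: CF_t = 36.500000, DF = 0.952744, PV = 34.775144
  t = 1.5000: CF_t = 36.500000, DF = 0.929960, PV = 33.943528
  t = 2.0000: CF_t = 36.500000, DF = 0.907721, PV = 33.131799
  t = 2.5000: CF_t = 36.500000, DF = 0.886013, PV = 32.339481
  t = 3.0000: CF_t = 1036.500000, DF = 0.864825, PV = 896.391088
Price P = sum_t PV_t = 1066.208175
First compute Macaulay numerator sum_t t * PV_t:
  t * PV_t at t = 0.5000: 17.813568
  t * PV_t at t = 1.0000: 34.775144
  t * PV_t at t = 1.5000: 50.915292
  t * PV_t at t = 2.0000: 66.263597
  t * PV_t at t = 2.5000: 80.848703
  t * PV_t at t = 3.0000: 2689.173263
Macaulay duration D = 2939.789568 / 1066.208175 = 2.757238
Modified duration = D / (1 + y/m) = 2.757238 / (1 + 0.024500) = 2.691301


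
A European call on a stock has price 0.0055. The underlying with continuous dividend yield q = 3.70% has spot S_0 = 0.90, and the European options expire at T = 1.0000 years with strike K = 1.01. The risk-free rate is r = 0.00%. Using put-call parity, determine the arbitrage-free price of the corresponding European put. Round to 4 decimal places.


Put-call parity: C - P = S_0 * exp(-qT) - K * exp(-rT).
S_0 * exp(-qT) = 0.9000 * 0.96367614 = 0.86730852
K * exp(-rT) = 1.0100 * 1.00000000 = 1.01000000
P = C - S*exp(-qT) + K*exp(-rT)
P = 0.0055 - 0.86730852 + 1.01000000 = 0.1482

Answer: Put price = 0.1482


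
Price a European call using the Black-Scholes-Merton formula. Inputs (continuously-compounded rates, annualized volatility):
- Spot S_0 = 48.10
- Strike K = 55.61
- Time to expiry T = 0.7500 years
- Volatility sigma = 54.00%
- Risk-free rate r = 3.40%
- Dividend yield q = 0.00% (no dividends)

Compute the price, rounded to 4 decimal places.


d1 = (ln(S/K) + (r - q + 0.5*sigma^2) * T) / (sigma * sqrt(T)) = -0.02187701
d2 = d1 - sigma * sqrt(T) = -0.48953073
exp(-rT) = 0.97482238; exp(-qT) = 1.00000000
C = S_0 * exp(-qT) * N(d1) - K * exp(-rT) * N(d2)
N(d1) = 0.49127303; N(d2) = 0.31223300
C = 48.1000 * 1.00000000 * 0.49127303 - 55.6100 * 0.97482238 * 0.31223300 = 6.7041

Answer: Price = 6.7041


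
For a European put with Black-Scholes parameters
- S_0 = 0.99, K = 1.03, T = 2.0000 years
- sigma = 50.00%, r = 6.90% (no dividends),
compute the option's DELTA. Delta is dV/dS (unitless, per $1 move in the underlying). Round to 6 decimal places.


d1 = 0.4926990819; d2 = -0.2144076993
phi(d1) = 0.3533434581; exp(-qT) = 1.0000000000; exp(-rT) = 0.8710986917
N(-d1) = 0.3111126132
Delta = -exp(-qT) * N(-d1) = -1.0000000000 * 0.3111126132 = -0.311113

Answer: Delta = -0.311113


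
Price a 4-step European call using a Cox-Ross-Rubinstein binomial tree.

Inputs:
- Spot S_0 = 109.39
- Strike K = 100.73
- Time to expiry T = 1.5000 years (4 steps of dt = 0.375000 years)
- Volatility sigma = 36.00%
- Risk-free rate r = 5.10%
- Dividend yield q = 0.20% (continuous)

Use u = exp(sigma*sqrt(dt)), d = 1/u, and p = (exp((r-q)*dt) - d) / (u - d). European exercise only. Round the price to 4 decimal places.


Answer: Price = V(0,0) = 26.7093

Derivation:
dt = T/N = 0.375000
u = exp(sigma*sqrt(dt)) = 1.246643; d = 1/u = 0.802154
p = (exp((r-q)*dt) - d) / (u - d) = 0.486830
Discount per step: exp(-r*dt) = 0.981057
Stock lattice S(k, i) with i counting down-moves:
  k=0: S(0,0) = 109.3900
  k=1: S(1,0) = 136.3702; S(1,1) = 87.7477
  k=2: S(2,0) = 170.0050; S(2,1) = 109.3900; S(2,2) = 70.3872
  k=3: S(3,0) = 211.9354; S(3,1) = 136.3702; S(3,2) = 87.7477; S(3,3) = 56.4614
  k=4: S(4,0) = 264.2078; S(4,1) = 170.0050; S(4,2) = 109.3900; S(4,3) = 70.3872; S(4,4) = 45.2908
Terminal payoffs V(N, i) = max(S_T - K, 0):
  V(4,0) = 163.477766; V(4,1) = 69.274963; V(4,2) = 8.660000; V(4,3) = 0.000000; V(4,4) = 0.000000
Backward induction: V(k, i) = exp(-r*dt) * [p * V(k+1, i) + (1-p) * V(k+1, i+1)].
  V(3,0) = exp(-r*dt) * [p*163.477766 + (1-p)*69.274963] = 112.954706
  V(3,1) = exp(-r*dt) * [p*69.274963 + (1-p)*8.660000] = 37.446159
  V(3,2) = exp(-r*dt) * [p*8.660000 + (1-p)*0.000000] = 4.136088
  V(3,3) = exp(-r*dt) * [p*0.000000 + (1-p)*0.000000] = 0.000000
  V(2,0) = exp(-r*dt) * [p*112.954706 + (1-p)*37.446159] = 72.800313
  V(2,1) = exp(-r*dt) * [p*37.446159 + (1-p)*4.136088] = 19.966902
  V(2,2) = exp(-r*dt) * [p*4.136088 + (1-p)*0.000000] = 1.975430
  V(1,0) = exp(-r*dt) * [p*72.800313 + (1-p)*19.966902] = 44.822338
  V(1,1) = exp(-r*dt) * [p*19.966902 + (1-p)*1.975430] = 10.530885
  V(0,0) = exp(-r*dt) * [p*44.822338 + (1-p)*10.530885] = 26.709277


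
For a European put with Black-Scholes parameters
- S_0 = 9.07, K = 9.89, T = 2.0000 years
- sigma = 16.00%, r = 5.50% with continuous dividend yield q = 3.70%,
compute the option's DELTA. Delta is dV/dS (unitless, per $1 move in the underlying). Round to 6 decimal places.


d1 = -0.1102727789; d2 = -0.3365469488
phi(d1) = 0.3965240531; exp(-qT) = 0.9286716938; exp(-rT) = 0.8958341353
N(-d1) = 0.5439034775
Delta = -exp(-qT) * N(-d1) = -0.9286716938 * 0.5439034775 = -0.505108

Answer: Delta = -0.505108


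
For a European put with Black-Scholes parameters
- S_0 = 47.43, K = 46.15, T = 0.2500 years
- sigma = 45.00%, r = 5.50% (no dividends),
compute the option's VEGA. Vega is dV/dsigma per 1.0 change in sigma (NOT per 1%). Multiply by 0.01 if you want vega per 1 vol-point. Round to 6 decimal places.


Answer: Vega = 9.057536

Derivation:
d1 = 0.2952021286; d2 = 0.0702021286
phi(d1) = 0.3819327696; exp(-qT) = 1.0000000000; exp(-rT) = 0.9863440995
Vega = S * exp(-qT) * phi(d1) * sqrt(T) = 47.4300 * 1.0000000000 * 0.3819327696 * 0.5000000000 = 9.057536


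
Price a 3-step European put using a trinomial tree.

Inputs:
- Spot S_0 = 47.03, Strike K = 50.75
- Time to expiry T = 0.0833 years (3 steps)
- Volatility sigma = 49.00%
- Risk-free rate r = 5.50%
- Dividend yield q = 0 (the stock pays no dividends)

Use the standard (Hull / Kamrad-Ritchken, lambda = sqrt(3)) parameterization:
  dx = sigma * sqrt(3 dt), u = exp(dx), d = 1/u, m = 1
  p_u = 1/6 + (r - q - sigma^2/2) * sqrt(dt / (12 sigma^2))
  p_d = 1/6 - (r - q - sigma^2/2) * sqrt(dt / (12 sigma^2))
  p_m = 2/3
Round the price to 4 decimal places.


dt = T/N = 0.027767; dx = sigma*sqrt(3*dt) = 0.141423
u = exp(dx) = 1.151911; d = 1/u = 0.868122
p_u = 0.160281, p_m = 0.666667, p_d = 0.173053
Discount per step: exp(-r*dt) = 0.998474
Stock lattice S(k, j) with j the centered position index:
  k=0: S(0,+0) = 47.0300
  k=1: S(1,-1) = 40.8278; S(1,+0) = 47.0300; S(1,+1) = 54.1744
  k=2: S(2,-2) = 35.4435; S(2,-1) = 40.8278; S(2,+0) = 47.0300; S(2,+1) = 54.1744; S(2,+2) = 62.4041
  k=3: S(3,-3) = 30.7693; S(3,-2) = 35.4435; S(3,-1) = 40.8278; S(3,+0) = 47.0300; S(3,+1) = 54.1744; S(3,+2) = 62.4041; S(3,+3) = 71.8840
Terminal payoffs V(N, j) = max(K - S_T, 0):
  V(3,-3) = 19.980679; V(3,-2) = 15.306473; V(3,-1) = 9.922202; V(3,+0) = 3.720000; V(3,+1) = 0.000000; V(3,+2) = 0.000000; V(3,+3) = 0.000000
Backward induction: V(k, j) = exp(-r*dt) * [p_u * V(k+1, j+1) + p_m * V(k+1, j) + p_d * V(k+1, j-1)]
  V(2,-2) = exp(-r*dt) * [p_u*9.922202 + p_m*15.306473 + p_d*19.980679] = 15.229086
  V(2,-1) = exp(-r*dt) * [p_u*3.720000 + p_m*9.922202 + p_d*15.306473] = 9.844824
  V(2,+0) = exp(-r*dt) * [p_u*0.000000 + p_m*3.720000 + p_d*9.922202] = 4.190658
  V(2,+1) = exp(-r*dt) * [p_u*0.000000 + p_m*0.000000 + p_d*3.720000] = 0.642773
  V(2,+2) = exp(-r*dt) * [p_u*0.000000 + p_m*0.000000 + p_d*0.000000] = 0.000000
  V(1,-1) = exp(-r*dt) * [p_u*4.190658 + p_m*9.844824 + p_d*15.229086] = 9.855268
  V(1,+0) = exp(-r*dt) * [p_u*0.642773 + p_m*4.190658 + p_d*9.844824] = 4.593448
  V(1,+1) = exp(-r*dt) * [p_u*0.000000 + p_m*0.642773 + p_d*4.190658] = 1.151959
  V(0,+0) = exp(-r*dt) * [p_u*1.151959 + p_m*4.593448 + p_d*9.855268] = 4.944858

Answer: Price = V(0,0) = 4.9449


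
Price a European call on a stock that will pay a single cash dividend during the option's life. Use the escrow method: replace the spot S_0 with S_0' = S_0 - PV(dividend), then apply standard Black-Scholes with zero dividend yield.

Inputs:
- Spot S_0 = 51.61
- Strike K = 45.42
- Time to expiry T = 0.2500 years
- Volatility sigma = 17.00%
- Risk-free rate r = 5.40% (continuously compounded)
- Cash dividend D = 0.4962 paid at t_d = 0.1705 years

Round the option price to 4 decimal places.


Answer: Price = 6.4138

Derivation:
PV(D) = D * exp(-r * t_d) = 0.4962 * 0.99083525 = 0.49165245
S_0' = S_0 - PV(D) = 51.6100 - 0.49165245 = 51.11834755
d1 = (ln(S_0'/K) + (r + sigma^2/2)*T) / (sigma*sqrt(T)) = 1.59180527
d2 = d1 - sigma*sqrt(T) = 1.50680527
exp(-rT) = 0.98659072
N(d1) = 0.94428577; N(d2) = 0.93406971
C = S_0' * N(d1) - K * exp(-rT) * N(d2) = 51.11834755 * 0.94428577 - 45.4200 * 0.98659072 * 0.93406971 = 6.4138


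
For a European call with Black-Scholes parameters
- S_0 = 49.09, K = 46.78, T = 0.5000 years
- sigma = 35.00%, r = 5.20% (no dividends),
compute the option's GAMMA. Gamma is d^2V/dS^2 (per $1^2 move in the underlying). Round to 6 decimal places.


Answer: Gamma = 0.030020

Derivation:
d1 = 0.4235552928; d2 = 0.1760679194
phi(d1) = 0.3647153560; exp(-qT) = 1.0000000000; exp(-rT) = 0.9743350896
Gamma = exp(-qT) * phi(d1) / (S * sigma * sqrt(T)) = 1.0000000000 * 0.3647153560 / (49.0900 * 0.3500 * 0.7071067812) = 0.030020


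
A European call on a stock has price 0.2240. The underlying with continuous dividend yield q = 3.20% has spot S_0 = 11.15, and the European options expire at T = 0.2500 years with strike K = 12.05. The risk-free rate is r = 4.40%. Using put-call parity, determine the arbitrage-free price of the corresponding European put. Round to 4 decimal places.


Put-call parity: C - P = S_0 * exp(-qT) - K * exp(-rT).
S_0 * exp(-qT) = 11.1500 * 0.99203191 = 11.06115585
K * exp(-rT) = 12.0500 * 0.98906028 = 11.91817636
P = C - S*exp(-qT) + K*exp(-rT)
P = 0.2240 - 11.06115585 + 11.91817636 = 1.0810

Answer: Put price = 1.0810


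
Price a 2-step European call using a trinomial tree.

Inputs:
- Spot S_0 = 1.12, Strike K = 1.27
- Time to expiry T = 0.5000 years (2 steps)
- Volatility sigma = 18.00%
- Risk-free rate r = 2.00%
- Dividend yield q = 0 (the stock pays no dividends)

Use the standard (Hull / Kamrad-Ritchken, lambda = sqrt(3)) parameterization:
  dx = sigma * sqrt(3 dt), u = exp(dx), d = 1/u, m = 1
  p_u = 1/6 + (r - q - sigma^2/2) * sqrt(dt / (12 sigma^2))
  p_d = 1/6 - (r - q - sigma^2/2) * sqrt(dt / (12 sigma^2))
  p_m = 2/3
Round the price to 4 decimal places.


dt = T/N = 0.250000; dx = sigma*sqrt(3*dt) = 0.155885
u = exp(dx) = 1.168691; d = 1/u = 0.855658
p_u = 0.169714, p_m = 0.666667, p_d = 0.163620
Discount per step: exp(-r*dt) = 0.995012
Stock lattice S(k, j) with j the centered position index:
  k=0: S(0,+0) = 1.1200
  k=1: S(1,-1) = 0.9583; S(1,+0) = 1.1200; S(1,+1) = 1.3089
  k=2: S(2,-2) = 0.8200; S(2,-1) = 0.9583; S(2,+0) = 1.1200; S(2,+1) = 1.3089; S(2,+2) = 1.5297
Terminal payoffs V(N, j) = max(S_T - K, 0):
  V(2,-2) = 0.000000; V(2,-1) = 0.000000; V(2,+0) = 0.000000; V(2,+1) = 0.038934; V(2,+2) = 0.259740
Backward induction: V(k, j) = exp(-r*dt) * [p_u * V(k+1, j+1) + p_m * V(k+1, j) + p_d * V(k+1, j-1)]
  V(1,-1) = exp(-r*dt) * [p_u*0.000000 + p_m*0.000000 + p_d*0.000000] = 0.000000
  V(1,+0) = exp(-r*dt) * [p_u*0.038934 + p_m*0.000000 + p_d*0.000000] = 0.006575
  V(1,+1) = exp(-r*dt) * [p_u*0.259740 + p_m*0.038934 + p_d*0.000000] = 0.069688
  V(0,+0) = exp(-r*dt) * [p_u*0.069688 + p_m*0.006575 + p_d*0.000000] = 0.016129

Answer: Price = V(0,0) = 0.0161


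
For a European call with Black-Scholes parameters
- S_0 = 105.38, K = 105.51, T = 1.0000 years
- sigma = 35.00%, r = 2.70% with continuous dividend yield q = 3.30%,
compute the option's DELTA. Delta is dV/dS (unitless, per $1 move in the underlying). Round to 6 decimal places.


d1 = 0.1543346561; d2 = -0.1956653439
phi(d1) = 0.3942192209; exp(-qT) = 0.9675385596; exp(-rT) = 0.9733612415
N(d1) = 0.5613270635
Delta = exp(-qT) * N(d1) = 0.9675385596 * 0.5613270635 = 0.543106

Answer: Delta = 0.543106


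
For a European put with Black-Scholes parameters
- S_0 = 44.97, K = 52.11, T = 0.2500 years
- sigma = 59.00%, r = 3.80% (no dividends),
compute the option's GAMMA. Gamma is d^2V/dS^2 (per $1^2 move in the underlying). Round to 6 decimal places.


d1 = -0.3198263327; d2 = -0.6148263327
phi(d1) = 0.3790515851; exp(-qT) = 1.0000000000; exp(-rT) = 0.9905449824
Gamma = exp(-qT) * phi(d1) / (S * sigma * sqrt(T)) = 1.0000000000 * 0.3790515851 / (44.9700 * 0.5900 * 0.5000000000) = 0.028573

Answer: Gamma = 0.028573


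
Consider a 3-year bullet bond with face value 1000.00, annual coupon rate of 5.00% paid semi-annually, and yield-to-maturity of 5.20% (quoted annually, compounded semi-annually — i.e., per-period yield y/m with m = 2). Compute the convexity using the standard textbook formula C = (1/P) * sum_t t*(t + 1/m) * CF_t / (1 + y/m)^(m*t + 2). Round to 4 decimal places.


Coupon per period c = face * coupon_rate / m = 25.000000
Periods per year m = 2; per-period yield y/m = 0.026000
Number of cashflows N = 6
Cashflows (t years, CF_t, discount factor 1/(1+y/m)^(m*t), PV):
  t = 0.5000: CF_t = 25.000000, DF = 0.974659, PV = 24.366472
  t = 1.0000: CF_t = 25.000000, DF = 0.949960, PV = 23.748998
  t = 1.5000: CF_t = 25.000000, DF = 0.925887, PV = 23.147171
  t = 2.0000: CF_t = 25.000000, DF = 0.902424, PV = 22.560596
  t = 2.5000: CF_t = 25.000000, DF = 0.879555, PV = 21.988885
  t = 3.0000: CF_t = 1025.000000, DF = 0.857266, PV = 878.698127
Price P = sum_t PV_t = 994.510249
Convexity numerator sum_t t*(t + 1/m) * CF_t / (1+y/m)^(m*t + 2):
  t = 0.5000: term = 11.573586
  t = 1.0000: term = 33.840894
  t = 1.5000: term = 65.966655
  t = 2.0000: term = 107.158308
  t = 2.5000: term = 156.664193
  t = 3.0000: term = 8764.643950
Convexity = (1/P) * sum = 9139.847585 / 994.510249 = 9.190300

Answer: Convexity = 9.1903


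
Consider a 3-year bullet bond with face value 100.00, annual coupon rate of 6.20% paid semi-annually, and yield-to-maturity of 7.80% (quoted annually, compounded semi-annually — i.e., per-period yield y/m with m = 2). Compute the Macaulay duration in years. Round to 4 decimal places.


Answer: Macaulay duration = 2.7778 years

Derivation:
Coupon per period c = face * coupon_rate / m = 3.100000
Periods per year m = 2; per-period yield y/m = 0.039000
Number of cashflows N = 6
Cashflows (t years, CF_t, discount factor 1/(1+y/m)^(m*t), PV):
  t = 0.5000: CF_t = 3.100000, DF = 0.962464, PV = 2.983638
  t = 1.0000: CF_t = 3.100000, DF = 0.926337, PV = 2.871644
  t = 1.5000: CF_t = 3.100000, DF = 0.891566, PV = 2.763854
  t = 2.0000: CF_t = 3.100000, DF = 0.858100, PV = 2.660109
  t = 2.5000: CF_t = 3.100000, DF = 0.825890, PV = 2.560259
  t = 3.0000: CF_t = 103.100000, DF = 0.794889, PV = 81.953099
Price P = sum_t PV_t = 95.792603
Macaulay numerator sum_t t * PV_t:
  t * PV_t at t = 0.5000: 1.491819
  t * PV_t at t = 1.0000: 2.871644
  t * PV_t at t = 1.5000: 4.145781
  t * PV_t at t = 2.0000: 5.320219
  t * PV_t at t = 2.5000: 6.400648
  t * PV_t at t = 3.0000: 245.859297
Macaulay duration D = (sum_t t * PV_t) / P = 266.089407 / 95.792603 = 2.777766


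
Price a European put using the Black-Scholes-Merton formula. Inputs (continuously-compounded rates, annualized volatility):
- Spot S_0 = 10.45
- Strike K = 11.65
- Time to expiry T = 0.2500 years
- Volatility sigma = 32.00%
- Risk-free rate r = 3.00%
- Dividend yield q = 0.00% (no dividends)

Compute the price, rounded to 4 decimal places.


d1 = (ln(S/K) + (r - q + 0.5*sigma^2) * T) / (sigma * sqrt(T)) = -0.55252626
d2 = d1 - sigma * sqrt(T) = -0.71252626
exp(-rT) = 0.99252805; exp(-qT) = 1.00000000
P = K * exp(-rT) * N(-d2) - S_0 * exp(-qT) * N(-d1)
N(-d1) = 0.70970608; N(-d2) = 0.76193052
P = 11.6500 * 0.99252805 * 0.76193052 - 10.4500 * 1.00000000 * 0.70970608 = 1.3937

Answer: Price = 1.3937


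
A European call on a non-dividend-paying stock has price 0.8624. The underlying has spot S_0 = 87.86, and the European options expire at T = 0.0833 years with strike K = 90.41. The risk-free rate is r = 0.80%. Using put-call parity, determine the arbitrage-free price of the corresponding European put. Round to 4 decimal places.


Answer: Put price = 3.3522

Derivation:
Put-call parity: C - P = S_0 * exp(-qT) - K * exp(-rT).
S_0 * exp(-qT) = 87.8600 * 1.00000000 = 87.86000000
K * exp(-rT) = 90.4100 * 0.99933382 = 90.34977085
P = C - S*exp(-qT) + K*exp(-rT)
P = 0.8624 - 87.86000000 + 90.34977085 = 3.3522


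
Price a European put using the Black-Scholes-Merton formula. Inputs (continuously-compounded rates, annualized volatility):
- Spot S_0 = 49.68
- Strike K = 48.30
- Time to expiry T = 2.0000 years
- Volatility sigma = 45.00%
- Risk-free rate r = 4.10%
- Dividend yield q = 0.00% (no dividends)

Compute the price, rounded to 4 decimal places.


Answer: Price = 9.3348

Derivation:
d1 = (ln(S/K) + (r - q + 0.5*sigma^2) * T) / (sigma * sqrt(T)) = 0.49131488
d2 = d1 - sigma * sqrt(T) = -0.14508122
exp(-rT) = 0.92127196; exp(-qT) = 1.00000000
P = K * exp(-rT) * N(-d2) - S_0 * exp(-qT) * N(-d1)
N(-d1) = 0.31160188; N(-d2) = 0.55767663
P = 48.3000 * 0.92127196 * 0.55767663 - 49.6800 * 1.00000000 * 0.31160188 = 9.3348


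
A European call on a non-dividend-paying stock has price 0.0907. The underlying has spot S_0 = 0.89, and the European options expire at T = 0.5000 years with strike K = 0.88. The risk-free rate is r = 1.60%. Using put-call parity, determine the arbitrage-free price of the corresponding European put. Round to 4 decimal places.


Put-call parity: C - P = S_0 * exp(-qT) - K * exp(-rT).
S_0 * exp(-qT) = 0.8900 * 1.00000000 = 0.89000000
K * exp(-rT) = 0.8800 * 0.99203191 = 0.87298809
P = C - S*exp(-qT) + K*exp(-rT)
P = 0.0907 - 0.89000000 + 0.87298809 = 0.0737

Answer: Put price = 0.0737


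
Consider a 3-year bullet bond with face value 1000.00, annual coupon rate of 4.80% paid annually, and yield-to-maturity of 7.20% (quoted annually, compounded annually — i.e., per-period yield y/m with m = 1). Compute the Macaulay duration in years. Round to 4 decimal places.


Answer: Macaulay duration = 2.8599 years

Derivation:
Coupon per period c = face * coupon_rate / m = 48.000000
Periods per year m = 1; per-period yield y/m = 0.072000
Number of cashflows N = 3
Cashflows (t years, CF_t, discount factor 1/(1+y/m)^(m*t), PV):
  t = 1.0000: CF_t = 48.000000, DF = 0.932836, PV = 44.776119
  t = 2.0000: CF_t = 48.000000, DF = 0.870183, PV = 41.768768
  t = 3.0000: CF_t = 1048.000000, DF = 0.811738, PV = 850.700967
Price P = sum_t PV_t = 937.245855
Macaulay numerator sum_t t * PV_t:
  t * PV_t at t = 1.0000: 44.776119
  t * PV_t at t = 2.0000: 83.537536
  t * PV_t at t = 3.0000: 2552.102902
Macaulay duration D = (sum_t t * PV_t) / P = 2680.416557 / 937.245855 = 2.859886


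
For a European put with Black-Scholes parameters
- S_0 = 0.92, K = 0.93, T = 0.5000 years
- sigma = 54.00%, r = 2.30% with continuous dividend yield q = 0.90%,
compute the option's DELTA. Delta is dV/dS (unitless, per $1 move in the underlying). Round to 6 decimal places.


Answer: Delta = -0.426285

Derivation:
d1 = 0.1809383694; d2 = -0.2008992925
phi(d1) = 0.3924650148; exp(-qT) = 0.9955101098; exp(-rT) = 0.9885658722
N(-d1) = 0.4282079757
Delta = -exp(-qT) * N(-d1) = -0.9955101098 * 0.4282079757 = -0.426285


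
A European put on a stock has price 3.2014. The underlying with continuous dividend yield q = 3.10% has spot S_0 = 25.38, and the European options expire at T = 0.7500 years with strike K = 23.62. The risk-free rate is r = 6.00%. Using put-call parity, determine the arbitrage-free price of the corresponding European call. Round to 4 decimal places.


Put-call parity: C - P = S_0 * exp(-qT) - K * exp(-rT).
S_0 * exp(-qT) = 25.3800 * 0.97701820 = 24.79672188
K * exp(-rT) = 23.6200 * 0.95599748 = 22.58066052
C = P + S*exp(-qT) - K*exp(-rT)
C = 3.2014 + 24.79672188 - 22.58066052 = 5.4175

Answer: Call price = 5.4175


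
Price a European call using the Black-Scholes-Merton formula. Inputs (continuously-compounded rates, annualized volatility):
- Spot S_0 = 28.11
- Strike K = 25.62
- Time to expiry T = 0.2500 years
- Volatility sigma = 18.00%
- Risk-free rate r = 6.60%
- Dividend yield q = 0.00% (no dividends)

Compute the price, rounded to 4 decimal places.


d1 = (ln(S/K) + (r - q + 0.5*sigma^2) * T) / (sigma * sqrt(T)) = 1.25891209
d2 = d1 - sigma * sqrt(T) = 1.16891209
exp(-rT) = 0.98363538; exp(-qT) = 1.00000000
C = S_0 * exp(-qT) * N(d1) - K * exp(-rT) * N(d2)
N(d1) = 0.89596896; N(d2) = 0.87878047
C = 28.1100 * 1.00000000 * 0.89596896 - 25.6200 * 0.98363538 * 0.87878047 = 3.0398

Answer: Price = 3.0398


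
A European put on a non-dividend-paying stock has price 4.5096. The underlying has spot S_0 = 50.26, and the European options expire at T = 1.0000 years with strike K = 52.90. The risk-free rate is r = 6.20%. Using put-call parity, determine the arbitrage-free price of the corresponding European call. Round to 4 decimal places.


Answer: Call price = 5.0498

Derivation:
Put-call parity: C - P = S_0 * exp(-qT) - K * exp(-rT).
S_0 * exp(-qT) = 50.2600 * 1.00000000 = 50.26000000
K * exp(-rT) = 52.9000 * 0.93988289 = 49.71980471
C = P + S*exp(-qT) - K*exp(-rT)
C = 4.5096 + 50.26000000 - 49.71980471 = 5.0498


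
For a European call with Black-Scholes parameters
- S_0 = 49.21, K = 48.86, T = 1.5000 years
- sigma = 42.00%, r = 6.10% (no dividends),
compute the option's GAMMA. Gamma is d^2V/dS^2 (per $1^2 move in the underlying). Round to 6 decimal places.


d1 = 0.4489521790; d2 = -0.0654406670
phi(d1) = 0.3606968000; exp(-qT) = 1.0000000000; exp(-rT) = 0.9125613162
Gamma = exp(-qT) * phi(d1) / (S * sigma * sqrt(T)) = 1.0000000000 * 0.3606968000 / (49.2100 * 0.4200 * 1.2247448714) = 0.014249

Answer: Gamma = 0.014249


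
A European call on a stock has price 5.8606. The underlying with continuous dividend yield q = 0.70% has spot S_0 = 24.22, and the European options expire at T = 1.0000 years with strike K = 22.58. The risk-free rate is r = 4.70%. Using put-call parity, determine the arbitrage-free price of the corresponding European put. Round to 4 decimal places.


Answer: Put price = 3.3528

Derivation:
Put-call parity: C - P = S_0 * exp(-qT) - K * exp(-rT).
S_0 * exp(-qT) = 24.2200 * 0.99302444 = 24.05105201
K * exp(-rT) = 22.5800 * 0.95408740 = 21.54329344
P = C - S*exp(-qT) + K*exp(-rT)
P = 5.8606 - 24.05105201 + 21.54329344 = 3.3528


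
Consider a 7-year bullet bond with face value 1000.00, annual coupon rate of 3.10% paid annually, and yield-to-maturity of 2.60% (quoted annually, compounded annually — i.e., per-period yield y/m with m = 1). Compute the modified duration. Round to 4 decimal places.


Answer: Modified duration = 6.2478

Derivation:
Coupon per period c = face * coupon_rate / m = 31.000000
Periods per year m = 1; per-period yield y/m = 0.026000
Number of cashflows N = 7
Cashflows (t years, CF_t, discount factor 1/(1+y/m)^(m*t), PV):
  t = 1.0000: CF_t = 31.000000, DF = 0.974659, PV = 30.214425
  t = 2.0000: CF_t = 31.000000, DF = 0.949960, PV = 29.448757
  t = 3.0000: CF_t = 31.000000, DF = 0.925887, PV = 28.702492
  t = 4.0000: CF_t = 31.000000, DF = 0.902424, PV = 27.975139
  t = 5.0000: CF_t = 31.000000, DF = 0.879555, PV = 27.266217
  t = 6.0000: CF_t = 31.000000, DF = 0.857266, PV = 26.575260
  t = 7.0000: CF_t = 1031.000000, DF = 0.835542, PV = 861.444177
Price P = sum_t PV_t = 1031.626468
First compute Macaulay numerator sum_t t * PV_t:
  t * PV_t at t = 1.0000: 30.214425
  t * PV_t at t = 2.0000: 58.897515
  t * PV_t at t = 3.0000: 86.107477
  t * PV_t at t = 4.0000: 111.900555
  t * PV_t at t = 5.0000: 136.331086
  t * PV_t at t = 6.0000: 159.451563
  t * PV_t at t = 7.0000: 6030.109241
Macaulay duration D = 6613.011862 / 1031.626468 = 6.410277
Modified duration = D / (1 + y/m) = 6.410277 / (1 + 0.026000) = 6.247834


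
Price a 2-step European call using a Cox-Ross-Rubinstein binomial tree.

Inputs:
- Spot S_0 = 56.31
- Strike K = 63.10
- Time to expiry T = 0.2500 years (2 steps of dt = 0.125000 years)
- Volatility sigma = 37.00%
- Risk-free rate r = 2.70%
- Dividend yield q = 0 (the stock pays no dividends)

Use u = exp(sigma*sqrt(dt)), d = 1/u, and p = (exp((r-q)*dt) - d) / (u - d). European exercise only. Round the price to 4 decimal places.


dt = T/N = 0.125000
u = exp(sigma*sqrt(dt)) = 1.139757; d = 1/u = 0.877380
p = (exp((r-q)*dt) - d) / (u - d) = 0.480228
Discount per step: exp(-r*dt) = 0.996631
Stock lattice S(k, i) with i counting down-moves:
  k=0: S(0,0) = 56.3100
  k=1: S(1,0) = 64.1797; S(1,1) = 49.4053
  k=2: S(2,0) = 73.1492; S(2,1) = 56.3100; S(2,2) = 43.3472
Terminal payoffs V(N, i) = max(S_T - K, 0):
  V(2,0) = 10.049233; V(2,1) = 0.000000; V(2,2) = 0.000000
Backward induction: V(k, i) = exp(-r*dt) * [p * V(k+1, i) + (1-p) * V(k+1, i+1)].
  V(1,0) = exp(-r*dt) * [p*10.049233 + (1-p)*0.000000] = 4.809661
  V(1,1) = exp(-r*dt) * [p*0.000000 + (1-p)*0.000000] = 0.000000
  V(0,0) = exp(-r*dt) * [p*4.809661 + (1-p)*0.000000] = 2.301951

Answer: Price = V(0,0) = 2.3020


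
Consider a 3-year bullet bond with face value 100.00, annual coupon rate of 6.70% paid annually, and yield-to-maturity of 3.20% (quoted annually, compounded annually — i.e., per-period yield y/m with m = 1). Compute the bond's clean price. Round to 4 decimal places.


Coupon per period c = face * coupon_rate / m = 6.700000
Periods per year m = 1; per-period yield y/m = 0.032000
Number of cashflows N = 3
Cashflows (t years, CF_t, discount factor 1/(1+y/m)^(m*t), PV):
  t = 1.0000: CF_t = 6.700000, DF = 0.968992, PV = 6.492248
  t = 2.0000: CF_t = 6.700000, DF = 0.938946, PV = 6.290938
  t = 3.0000: CF_t = 106.700000, DF = 0.909831, PV = 97.079007
Price P = sum_t PV_t = 109.862194

Answer: Price = 109.8622


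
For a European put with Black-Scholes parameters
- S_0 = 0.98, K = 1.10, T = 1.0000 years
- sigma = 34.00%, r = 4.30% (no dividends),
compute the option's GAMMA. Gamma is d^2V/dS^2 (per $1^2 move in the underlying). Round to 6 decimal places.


d1 = -0.0432731974; d2 = -0.3832731974
phi(d1) = 0.3985689316; exp(-qT) = 1.0000000000; exp(-rT) = 0.9579113901
Gamma = exp(-qT) * phi(d1) / (S * sigma * sqrt(T)) = 1.0000000000 * 0.3985689316 / (0.9800 * 0.3400 * 1.0000000000) = 1.196185

Answer: Gamma = 1.196185


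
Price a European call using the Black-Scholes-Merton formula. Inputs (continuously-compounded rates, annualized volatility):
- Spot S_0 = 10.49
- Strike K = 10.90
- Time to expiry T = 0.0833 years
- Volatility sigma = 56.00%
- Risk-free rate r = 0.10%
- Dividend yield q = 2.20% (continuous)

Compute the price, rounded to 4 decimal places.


d1 = (ln(S/K) + (r - q + 0.5*sigma^2) * T) / (sigma * sqrt(T)) = -0.16722724
d2 = d1 - sigma * sqrt(T) = -0.32885298
exp(-rT) = 0.99991670; exp(-qT) = 0.99816908
C = S_0 * exp(-qT) * N(d1) - K * exp(-rT) * N(d2)
N(d1) = 0.43359563; N(d2) = 0.37113341
C = 10.4900 * 0.99816908 * 0.43359563 - 10.9000 * 0.99991670 * 0.37113341 = 0.4951

Answer: Price = 0.4951


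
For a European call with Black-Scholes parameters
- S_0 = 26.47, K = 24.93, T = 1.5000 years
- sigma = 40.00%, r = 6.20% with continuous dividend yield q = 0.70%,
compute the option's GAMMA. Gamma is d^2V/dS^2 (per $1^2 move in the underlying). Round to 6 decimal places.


d1 = 0.5357036490; d2 = 0.0458057005
phi(d1) = 0.3456157283; exp(-qT) = 0.9895549326; exp(-rT) = 0.9111935003
Gamma = exp(-qT) * phi(d1) / (S * sigma * sqrt(T)) = 0.9895549326 * 0.3456157283 / (26.4700 * 0.4000 * 1.2247448714) = 0.026374

Answer: Gamma = 0.026374


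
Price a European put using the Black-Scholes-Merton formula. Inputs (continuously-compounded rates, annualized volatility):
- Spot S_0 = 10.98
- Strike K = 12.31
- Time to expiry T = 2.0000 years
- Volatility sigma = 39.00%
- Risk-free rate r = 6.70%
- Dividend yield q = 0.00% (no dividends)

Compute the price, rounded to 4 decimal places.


d1 = (ln(S/K) + (r - q + 0.5*sigma^2) * T) / (sigma * sqrt(T)) = 0.31142342
d2 = d1 - sigma * sqrt(T) = -0.24011987
exp(-rT) = 0.87459006; exp(-qT) = 1.00000000
P = K * exp(-rT) * N(-d2) - S_0 * exp(-qT) * N(-d1)
N(-d1) = 0.37773938; N(-d2) = 0.59488134
P = 12.3100 * 0.87459006 * 0.59488134 - 10.9800 * 1.00000000 * 0.37773938 = 2.2570

Answer: Price = 2.2570


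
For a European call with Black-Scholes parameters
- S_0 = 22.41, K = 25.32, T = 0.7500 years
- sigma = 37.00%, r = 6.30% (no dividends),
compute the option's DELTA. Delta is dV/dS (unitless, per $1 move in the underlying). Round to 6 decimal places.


Answer: Delta = 0.470768

Derivation:
d1 = -0.0733384936; d2 = -0.3937678930
phi(d1) = 0.3978708593; exp(-qT) = 1.0000000000; exp(-rT) = 0.9538489056
N(d1) = 0.4707683803
Delta = exp(-qT) * N(d1) = 1.0000000000 * 0.4707683803 = 0.470768
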